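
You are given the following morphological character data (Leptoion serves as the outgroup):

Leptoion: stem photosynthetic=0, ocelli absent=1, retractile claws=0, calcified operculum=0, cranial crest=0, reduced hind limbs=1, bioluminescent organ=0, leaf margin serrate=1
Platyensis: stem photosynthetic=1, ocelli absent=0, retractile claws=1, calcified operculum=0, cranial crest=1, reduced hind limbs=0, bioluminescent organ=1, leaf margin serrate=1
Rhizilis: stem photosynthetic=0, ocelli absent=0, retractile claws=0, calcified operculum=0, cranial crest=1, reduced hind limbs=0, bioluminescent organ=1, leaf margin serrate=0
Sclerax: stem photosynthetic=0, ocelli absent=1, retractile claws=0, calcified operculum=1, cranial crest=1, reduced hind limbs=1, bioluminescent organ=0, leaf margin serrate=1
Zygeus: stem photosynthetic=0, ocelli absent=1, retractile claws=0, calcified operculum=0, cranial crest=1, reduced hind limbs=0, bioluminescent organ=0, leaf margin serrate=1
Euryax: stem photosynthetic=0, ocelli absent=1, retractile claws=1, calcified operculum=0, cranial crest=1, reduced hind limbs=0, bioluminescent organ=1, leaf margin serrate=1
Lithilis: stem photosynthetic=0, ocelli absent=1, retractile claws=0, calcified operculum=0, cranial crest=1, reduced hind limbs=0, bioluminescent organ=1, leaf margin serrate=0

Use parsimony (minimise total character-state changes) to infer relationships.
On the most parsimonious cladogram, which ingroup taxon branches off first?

Sclerax

Character polarity is set by the outgroup: the derived state is whichever differs from the outgroup's state, so for ocelli absent, reduced hind limbs, leaf margin serrate the derived state is '0', and for the remaining characters it is '1'.
stem photosynthetic (derived state '1') is unique to Platyensis (autapomorphy; uninformative for grouping).
ocelli absent groups Platyensis and Rhizilis, which is incompatible with the clades supported by the remaining characters; treating it as convergent (homoplasy) costs fewer steps than any alternative tree.
Only Euryax and Platyensis show the derived state '1' for retractile claws, supporting them as a clade.
calcified operculum: derived state '1' in Sclerax only — an autapomorphy, so it tells us nothing about relationships among taxa.
All ingroup taxa share the derived state '1' for cranial crest; it defines the ingroup but does not resolve relationships within it.
reduced hind limbs (derived state '0') is shared by Euryax, Lithilis, Platyensis, Rhizilis, and Zygeus — a synapomorphy uniting that clade.
Only Euryax, Lithilis, Platyensis, and Rhizilis show the derived state '1' for bioluminescent organ, supporting them as a clade.
leaf margin serrate (derived state '0') is shared by Lithilis and Rhizilis — a synapomorphy uniting that clade.
Most parsimonious ingroup topology: ((((Platyensis,Euryax),(Rhizilis,Lithilis)),Zygeus),Sclerax).
Sclerax is sister to the clade containing all other ingroup taxa, so it is the earliest-diverging (most basal) ingroup lineage.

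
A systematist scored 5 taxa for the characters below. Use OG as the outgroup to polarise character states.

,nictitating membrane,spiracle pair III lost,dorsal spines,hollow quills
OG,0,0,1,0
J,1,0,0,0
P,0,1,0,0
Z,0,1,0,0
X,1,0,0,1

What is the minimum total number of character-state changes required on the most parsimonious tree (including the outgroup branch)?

Character polarity is set by the outgroup: the derived state is whichever differs from the outgroup's state, so for dorsal spines the derived state is '0', and for the remaining characters it is '1'.
nictitating membrane (derived state '1') is shared by J and X — a synapomorphy uniting that clade.
Only P and Z show the derived state '1' for spiracle pair III lost, supporting them as a clade.
dorsal spines (derived state '0') is shared by all ingroup taxa — unites the whole ingroup.
hollow quills (derived state '1') is unique to X (autapomorphy; uninformative for grouping).
Most parsimonious ingroup topology: ((P,Z),(J,X)).
Changes per character on this tree: nictitating membrane: 1; spiracle pair III lost: 1; dorsal spines: 1; hollow quills: 1.
Total = 4.

4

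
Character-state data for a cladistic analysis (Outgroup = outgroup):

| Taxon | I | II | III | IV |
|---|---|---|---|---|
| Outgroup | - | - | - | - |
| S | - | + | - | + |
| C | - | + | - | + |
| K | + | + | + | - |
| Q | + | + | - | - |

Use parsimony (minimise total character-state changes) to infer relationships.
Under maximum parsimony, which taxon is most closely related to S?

The outgroup has state '-' for every character, so '+' is the derived state throughout.
I (derived state '+') is shared by K and Q — a synapomorphy uniting that clade.
II (derived state '+') is shared by all ingroup taxa — unites the whole ingroup.
III: derived state '+' in K only — an autapomorphy, so it tells us nothing about relationships among taxa.
Only C and S show the derived state '+' for IV, supporting them as a clade.
Most parsimonious ingroup topology: ((S,C),(K,Q)).
S and C form a cherry on this tree, so they are sister taxa.

C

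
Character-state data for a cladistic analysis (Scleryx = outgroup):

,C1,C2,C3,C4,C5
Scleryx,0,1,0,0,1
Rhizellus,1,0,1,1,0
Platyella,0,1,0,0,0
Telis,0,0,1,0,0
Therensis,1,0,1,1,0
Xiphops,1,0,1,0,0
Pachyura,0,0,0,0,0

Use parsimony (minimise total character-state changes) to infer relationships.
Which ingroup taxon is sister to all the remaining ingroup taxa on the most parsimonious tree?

Character polarity is set by the outgroup: the derived state is whichever differs from the outgroup's state, so for C2, C5 the derived state is '0', and for the remaining characters it is '1'.
C1 (derived state '1') is shared by Rhizellus, Therensis, and Xiphops — a synapomorphy uniting that clade.
C2: derived state '0' in Pachyura, Rhizellus, Telis, Therensis, and Xiphops only — synapomorphy for {Pachyura, Rhizellus, Telis, Therensis, Xiphops}.
C3: derived state '1' in Rhizellus, Telis, Therensis, and Xiphops only — synapomorphy for {Rhizellus, Telis, Therensis, Xiphops}.
C4: derived state '1' in Rhizellus and Therensis only — synapomorphy for {Rhizellus, Therensis}.
All ingroup taxa share the derived state '0' for C5; it defines the ingroup but does not resolve relationships within it.
Most parsimonious ingroup topology: (((((Rhizellus,Therensis),Xiphops),Telis),Pachyura),Platyella).
Platyella is sister to the clade containing all other ingroup taxa, so it is the earliest-diverging (most basal) ingroup lineage.

Platyella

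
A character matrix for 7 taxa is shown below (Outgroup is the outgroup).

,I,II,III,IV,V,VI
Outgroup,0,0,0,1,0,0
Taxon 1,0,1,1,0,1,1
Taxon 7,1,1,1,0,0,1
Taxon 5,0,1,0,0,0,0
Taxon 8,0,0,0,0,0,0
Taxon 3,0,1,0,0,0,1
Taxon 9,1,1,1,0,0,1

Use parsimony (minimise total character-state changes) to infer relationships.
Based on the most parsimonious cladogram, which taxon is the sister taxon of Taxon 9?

Taxon 7

Character polarity is set by the outgroup: the derived state is whichever differs from the outgroup's state, so for IV the derived state is '0', and for the remaining characters it is '1'.
Only Taxon 7 and Taxon 9 show the derived state '1' for I, supporting them as a clade.
Only Taxon 1, Taxon 3, Taxon 5, Taxon 7, and Taxon 9 show the derived state '1' for II, supporting them as a clade.
III (derived state '1') is shared by Taxon 1, Taxon 7, and Taxon 9 — a synapomorphy uniting that clade.
IV (derived state '0') is shared by all ingroup taxa — unites the whole ingroup.
V (derived state '1') is unique to Taxon 1 (autapomorphy; uninformative for grouping).
Only Taxon 1, Taxon 3, Taxon 7, and Taxon 9 show the derived state '1' for VI, supporting them as a clade.
Most parsimonious ingroup topology: ((((Taxon 1,(Taxon 7,Taxon 9)),Taxon 3),Taxon 5),Taxon 8).
Taxon 9 and Taxon 7 form a cherry on this tree, so they are sister taxa.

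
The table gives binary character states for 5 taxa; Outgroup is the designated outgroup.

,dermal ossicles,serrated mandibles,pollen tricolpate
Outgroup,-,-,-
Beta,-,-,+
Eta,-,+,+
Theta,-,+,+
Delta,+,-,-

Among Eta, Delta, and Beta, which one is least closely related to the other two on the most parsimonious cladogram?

The outgroup has state '-' for every character, so '+' is the derived state throughout.
dermal ossicles (derived state '+') is unique to Delta (autapomorphy; uninformative for grouping).
serrated mandibles: derived state '+' in Eta and Theta only — synapomorphy for {Eta, Theta}.
pollen tricolpate: derived state '+' in Beta, Eta, and Theta only — synapomorphy for {Beta, Eta, Theta}.
Most parsimonious ingroup topology: ((Beta,(Eta,Theta)),Delta).
Eta and Beta share a more recent common ancestor with each other than either does with Delta, so Delta is the least closely related of the three.

Delta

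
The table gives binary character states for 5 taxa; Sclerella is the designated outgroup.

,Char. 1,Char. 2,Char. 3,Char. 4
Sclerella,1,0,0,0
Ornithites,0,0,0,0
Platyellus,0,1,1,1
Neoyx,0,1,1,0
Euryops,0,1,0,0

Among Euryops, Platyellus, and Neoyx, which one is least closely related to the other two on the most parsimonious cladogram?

Euryops

Character polarity is set by the outgroup: the derived state is whichever differs from the outgroup's state, so for Char. 1 the derived state is '0', and for the remaining characters it is '1'.
Char. 1 (derived state '0') is shared by all ingroup taxa — unites the whole ingroup.
Only Euryops, Neoyx, and Platyellus show the derived state '1' for Char. 2, supporting them as a clade.
Only Neoyx and Platyellus show the derived state '1' for Char. 3, supporting them as a clade.
Char. 4: derived state '1' in Platyellus only — an autapomorphy, so it tells us nothing about relationships among taxa.
Most parsimonious ingroup topology: (Ornithites,((Platyellus,Neoyx),Euryops)).
Platyellus and Neoyx share a more recent common ancestor with each other than either does with Euryops, so Euryops is the least closely related of the three.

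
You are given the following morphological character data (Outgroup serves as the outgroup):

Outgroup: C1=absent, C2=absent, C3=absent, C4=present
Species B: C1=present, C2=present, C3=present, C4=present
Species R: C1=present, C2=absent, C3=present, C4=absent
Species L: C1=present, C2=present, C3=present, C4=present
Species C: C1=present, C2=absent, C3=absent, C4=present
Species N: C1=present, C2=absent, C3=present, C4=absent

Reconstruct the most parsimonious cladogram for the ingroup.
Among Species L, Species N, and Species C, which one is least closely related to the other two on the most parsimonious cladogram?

Species C

Character polarity is set by the outgroup: the derived state is whichever differs from the outgroup's state, so for C4 the derived state is 'absent', and for the remaining characters it is 'present'.
C1 (derived state 'present') is shared by all ingroup taxa — unites the whole ingroup.
C2 (derived state 'present') is shared by Species B and Species L — a synapomorphy uniting that clade.
C3: derived state 'present' in Species B, Species L, Species N, and Species R only — synapomorphy for {Species B, Species L, Species N, Species R}.
Only Species N and Species R show the derived state 'absent' for C4, supporting them as a clade.
Most parsimonious ingroup topology: (((Species B,Species L),(Species R,Species N)),Species C).
Species L and Species N share a more recent common ancestor with each other than either does with Species C, so Species C is the least closely related of the three.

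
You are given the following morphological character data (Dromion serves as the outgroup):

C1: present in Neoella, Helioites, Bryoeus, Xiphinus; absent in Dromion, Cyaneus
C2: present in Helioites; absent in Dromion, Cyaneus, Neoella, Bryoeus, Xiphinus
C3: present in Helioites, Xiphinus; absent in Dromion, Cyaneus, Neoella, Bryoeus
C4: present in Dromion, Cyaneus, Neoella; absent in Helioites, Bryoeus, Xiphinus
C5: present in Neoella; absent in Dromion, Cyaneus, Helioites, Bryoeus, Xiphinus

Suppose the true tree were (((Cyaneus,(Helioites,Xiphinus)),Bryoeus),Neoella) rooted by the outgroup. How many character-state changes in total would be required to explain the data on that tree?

7

Map each character onto (((Cyaneus,(Helioites,Xiphinus)),Bryoeus),Neoella) (rooted by Dromion) and count the minimum state changes it requires (Fitch parsimony):
C1: 2; C2: 1; C3: 1; C4: 2; C5: 1.
Total tree length = 7.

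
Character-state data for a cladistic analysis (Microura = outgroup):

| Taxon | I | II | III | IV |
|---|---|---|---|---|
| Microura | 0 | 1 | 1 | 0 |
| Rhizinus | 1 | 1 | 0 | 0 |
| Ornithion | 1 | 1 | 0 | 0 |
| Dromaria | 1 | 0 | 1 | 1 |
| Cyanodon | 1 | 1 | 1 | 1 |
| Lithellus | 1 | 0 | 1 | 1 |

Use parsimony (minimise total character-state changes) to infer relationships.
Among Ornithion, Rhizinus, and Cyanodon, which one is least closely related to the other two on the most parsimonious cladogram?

Cyanodon

Character polarity is set by the outgroup: the derived state is whichever differs from the outgroup's state, so for II, III the derived state is '0', and for the remaining characters it is '1'.
I (derived state '1') is shared by all ingroup taxa — unites the whole ingroup.
Only Dromaria and Lithellus show the derived state '0' for II, supporting them as a clade.
Only Ornithion and Rhizinus show the derived state '0' for III, supporting them as a clade.
IV: derived state '1' in Cyanodon, Dromaria, and Lithellus only — synapomorphy for {Cyanodon, Dromaria, Lithellus}.
Most parsimonious ingroup topology: ((Rhizinus,Ornithion),((Dromaria,Lithellus),Cyanodon)).
Ornithion and Rhizinus share a more recent common ancestor with each other than either does with Cyanodon, so Cyanodon is the least closely related of the three.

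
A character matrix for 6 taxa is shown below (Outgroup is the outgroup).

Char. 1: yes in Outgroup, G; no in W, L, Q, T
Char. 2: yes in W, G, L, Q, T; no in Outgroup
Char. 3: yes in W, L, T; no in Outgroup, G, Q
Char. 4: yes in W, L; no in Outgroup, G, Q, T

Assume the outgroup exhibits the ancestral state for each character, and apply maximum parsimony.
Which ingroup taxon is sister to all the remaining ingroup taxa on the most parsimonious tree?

G

Character polarity is set by the outgroup: the derived state is whichever differs from the outgroup's state, so for Char. 1 the derived state is 'no', and for the remaining characters it is 'yes'.
Char. 1: derived state 'no' in L, Q, T, and W only — synapomorphy for {L, Q, T, W}.
All ingroup taxa share the derived state 'yes' for Char. 2; it defines the ingroup but does not resolve relationships within it.
Only L, T, and W show the derived state 'yes' for Char. 3, supporting them as a clade.
Char. 4: derived state 'yes' in L and W only — synapomorphy for {L, W}.
Most parsimonious ingroup topology: ((((W,L),T),Q),G).
G is sister to the clade containing all other ingroup taxa, so it is the earliest-diverging (most basal) ingroup lineage.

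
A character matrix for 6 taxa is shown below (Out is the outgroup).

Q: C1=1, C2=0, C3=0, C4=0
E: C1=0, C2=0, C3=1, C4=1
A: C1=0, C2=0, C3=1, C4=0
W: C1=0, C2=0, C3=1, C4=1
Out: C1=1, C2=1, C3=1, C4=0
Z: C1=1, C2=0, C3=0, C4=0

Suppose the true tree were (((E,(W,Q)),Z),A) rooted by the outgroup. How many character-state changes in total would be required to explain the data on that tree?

Map each character onto (((E,(W,Q)),Z),A) (rooted by Out) and count the minimum state changes it requires (Fitch parsimony):
C1: 3; C2: 1; C3: 2; C4: 2.
Total tree length = 8.

8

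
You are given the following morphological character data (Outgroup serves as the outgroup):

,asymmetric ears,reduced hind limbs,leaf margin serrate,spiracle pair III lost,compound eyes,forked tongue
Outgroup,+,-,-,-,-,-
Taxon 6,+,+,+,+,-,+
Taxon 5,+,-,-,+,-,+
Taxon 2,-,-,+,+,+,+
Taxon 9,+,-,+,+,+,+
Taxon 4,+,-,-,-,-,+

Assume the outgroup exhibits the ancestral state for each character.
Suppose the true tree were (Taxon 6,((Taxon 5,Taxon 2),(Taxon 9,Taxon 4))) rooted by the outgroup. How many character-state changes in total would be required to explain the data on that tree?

10

Map each character onto (Taxon 6,((Taxon 5,Taxon 2),(Taxon 9,Taxon 4))) (rooted by Outgroup) and count the minimum state changes it requires (Fitch parsimony):
asymmetric ears: 1; reduced hind limbs: 1; leaf margin serrate: 3; spiracle pair III lost: 2; compound eyes: 2; forked tongue: 1.
Total tree length = 10.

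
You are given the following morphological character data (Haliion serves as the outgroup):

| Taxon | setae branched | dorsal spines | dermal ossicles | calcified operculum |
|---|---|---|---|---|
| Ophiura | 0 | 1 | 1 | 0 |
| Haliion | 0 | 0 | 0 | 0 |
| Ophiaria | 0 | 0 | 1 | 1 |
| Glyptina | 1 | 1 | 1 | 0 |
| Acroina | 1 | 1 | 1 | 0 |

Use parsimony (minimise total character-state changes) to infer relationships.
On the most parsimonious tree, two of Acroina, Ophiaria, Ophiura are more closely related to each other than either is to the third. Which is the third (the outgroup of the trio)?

Ophiaria

The outgroup has state '0' for every character, so '1' is the derived state throughout.
setae branched: derived state '1' in Acroina and Glyptina only — synapomorphy for {Acroina, Glyptina}.
dorsal spines (derived state '1') is shared by Acroina, Glyptina, and Ophiura — a synapomorphy uniting that clade.
dermal ossicles (derived state '1') is shared by all ingroup taxa — unites the whole ingroup.
calcified operculum (derived state '1') is unique to Ophiaria (autapomorphy; uninformative for grouping).
Most parsimonious ingroup topology: (((Acroina,Glyptina),Ophiura),Ophiaria).
Acroina and Ophiura share a more recent common ancestor with each other than either does with Ophiaria, so Ophiaria is the least closely related of the three.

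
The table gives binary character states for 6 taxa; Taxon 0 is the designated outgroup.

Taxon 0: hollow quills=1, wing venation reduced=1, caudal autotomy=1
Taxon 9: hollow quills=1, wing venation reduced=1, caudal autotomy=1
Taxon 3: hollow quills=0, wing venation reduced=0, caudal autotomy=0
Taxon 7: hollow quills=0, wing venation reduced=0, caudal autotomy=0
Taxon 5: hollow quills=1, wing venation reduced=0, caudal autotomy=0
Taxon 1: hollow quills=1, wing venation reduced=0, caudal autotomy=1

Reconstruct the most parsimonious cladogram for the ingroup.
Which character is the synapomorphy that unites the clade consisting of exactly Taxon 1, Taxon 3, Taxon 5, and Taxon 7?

wing venation reduced

The outgroup has state '1' for every character, so '0' is the derived state throughout.
hollow quills (derived state '0') is shared by Taxon 3 and Taxon 7 — a synapomorphy uniting that clade.
Only Taxon 1, Taxon 3, Taxon 5, and Taxon 7 show the derived state '0' for wing venation reduced, supporting them as a clade.
caudal autotomy: derived state '0' in Taxon 3, Taxon 5, and Taxon 7 only — synapomorphy for {Taxon 3, Taxon 5, Taxon 7}.
Most parsimonious ingroup topology: (Taxon 9,(((Taxon 3,Taxon 7),Taxon 5),Taxon 1)).
The clade {Taxon 1, Taxon 3, Taxon 5, Taxon 7} is supported by wing venation reduced: its derived state '0' occurs in exactly those taxa and in no other taxon (including the outgroup).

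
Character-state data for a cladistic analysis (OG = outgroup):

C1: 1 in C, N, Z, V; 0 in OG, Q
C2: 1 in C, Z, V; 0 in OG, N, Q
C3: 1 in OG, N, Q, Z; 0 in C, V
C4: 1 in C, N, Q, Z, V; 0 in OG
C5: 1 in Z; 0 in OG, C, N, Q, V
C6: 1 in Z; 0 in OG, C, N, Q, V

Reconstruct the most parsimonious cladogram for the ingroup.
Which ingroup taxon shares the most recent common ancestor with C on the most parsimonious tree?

Character polarity is set by the outgroup: the derived state is whichever differs from the outgroup's state, so for C3 the derived state is '0', and for the remaining characters it is '1'.
C1 (derived state '1') is shared by C, N, V, and Z — a synapomorphy uniting that clade.
Only C, V, and Z show the derived state '1' for C2, supporting them as a clade.
C3 (derived state '0') is shared by C and V — a synapomorphy uniting that clade.
All ingroup taxa share the derived state '1' for C4; it defines the ingroup but does not resolve relationships within it.
C5: derived state '1' in Z only — an autapomorphy, so it tells us nothing about relationships among taxa.
C6 (derived state '1') is unique to Z (autapomorphy; uninformative for grouping).
Most parsimonious ingroup topology: ((((C,V),Z),N),Q).
C and V form a cherry on this tree, so they are sister taxa.

V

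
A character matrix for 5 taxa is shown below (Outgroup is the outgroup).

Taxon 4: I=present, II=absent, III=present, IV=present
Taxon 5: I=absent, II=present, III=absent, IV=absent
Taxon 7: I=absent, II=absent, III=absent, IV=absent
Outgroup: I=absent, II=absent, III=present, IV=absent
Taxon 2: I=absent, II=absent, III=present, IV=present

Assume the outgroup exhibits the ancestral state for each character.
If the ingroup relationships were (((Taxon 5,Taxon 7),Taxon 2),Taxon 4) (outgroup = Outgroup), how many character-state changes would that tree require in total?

Map each character onto (((Taxon 5,Taxon 7),Taxon 2),Taxon 4) (rooted by Outgroup) and count the minimum state changes it requires (Fitch parsimony):
I: 1; II: 1; III: 1; IV: 2.
Total tree length = 5.

5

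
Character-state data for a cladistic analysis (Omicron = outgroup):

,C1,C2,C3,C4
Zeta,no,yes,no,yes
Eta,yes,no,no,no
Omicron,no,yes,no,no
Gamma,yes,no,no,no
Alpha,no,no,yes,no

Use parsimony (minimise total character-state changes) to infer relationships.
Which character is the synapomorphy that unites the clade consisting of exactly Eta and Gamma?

Character polarity is set by the outgroup: the derived state is whichever differs from the outgroup's state, so for C2 the derived state is 'no', and for the remaining characters it is 'yes'.
C1 (derived state 'yes') is shared by Eta and Gamma — a synapomorphy uniting that clade.
C2 (derived state 'no') is shared by Alpha, Eta, and Gamma — a synapomorphy uniting that clade.
C3: derived state 'yes' in Alpha only — an autapomorphy, so it tells us nothing about relationships among taxa.
C4: derived state 'yes' in Zeta only — an autapomorphy, so it tells us nothing about relationships among taxa.
Most parsimonious ingroup topology: ((Alpha,(Eta,Gamma)),Zeta).
The clade {Eta, Gamma} is supported by C1: its derived state 'yes' occurs in exactly those taxa and in no other taxon (including the outgroup).

C1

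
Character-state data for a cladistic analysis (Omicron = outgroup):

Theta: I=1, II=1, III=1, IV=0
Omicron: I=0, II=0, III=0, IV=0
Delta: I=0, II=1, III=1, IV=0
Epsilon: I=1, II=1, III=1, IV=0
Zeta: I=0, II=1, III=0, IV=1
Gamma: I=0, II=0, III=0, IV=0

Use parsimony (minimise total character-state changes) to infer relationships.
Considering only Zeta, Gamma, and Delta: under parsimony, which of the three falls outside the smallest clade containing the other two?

Gamma

The outgroup has state '0' for every character, so '1' is the derived state throughout.
Only Epsilon and Theta show the derived state '1' for I, supporting them as a clade.
II (derived state '1') is shared by Delta, Epsilon, Theta, and Zeta — a synapomorphy uniting that clade.
III: derived state '1' in Delta, Epsilon, and Theta only — synapomorphy for {Delta, Epsilon, Theta}.
IV (derived state '1') is unique to Zeta (autapomorphy; uninformative for grouping).
Most parsimonious ingroup topology: (((Delta,(Epsilon,Theta)),Zeta),Gamma).
Delta and Zeta share a more recent common ancestor with each other than either does with Gamma, so Gamma is the least closely related of the three.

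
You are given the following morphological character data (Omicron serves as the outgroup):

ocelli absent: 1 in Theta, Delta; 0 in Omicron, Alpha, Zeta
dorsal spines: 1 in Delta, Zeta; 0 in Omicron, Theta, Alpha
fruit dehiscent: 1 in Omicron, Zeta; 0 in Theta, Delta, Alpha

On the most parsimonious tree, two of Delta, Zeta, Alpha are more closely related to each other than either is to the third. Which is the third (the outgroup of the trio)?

Zeta

Character polarity is set by the outgroup: the derived state is whichever differs from the outgroup's state, so for fruit dehiscent the derived state is '0', and for the remaining characters it is '1'.
ocelli absent (derived state '1') is shared by Delta and Theta — a synapomorphy uniting that clade.
dorsal spines (state '1') occurs in Delta and Zeta but conflicts with the nesting implied by the other characters — most parsimoniously interpreted as homoplasy.
fruit dehiscent: derived state '0' in Alpha, Delta, and Theta only — synapomorphy for {Alpha, Delta, Theta}.
Most parsimonious ingroup topology: (((Theta,Delta),Alpha),Zeta).
Delta and Alpha share a more recent common ancestor with each other than either does with Zeta, so Zeta is the least closely related of the three.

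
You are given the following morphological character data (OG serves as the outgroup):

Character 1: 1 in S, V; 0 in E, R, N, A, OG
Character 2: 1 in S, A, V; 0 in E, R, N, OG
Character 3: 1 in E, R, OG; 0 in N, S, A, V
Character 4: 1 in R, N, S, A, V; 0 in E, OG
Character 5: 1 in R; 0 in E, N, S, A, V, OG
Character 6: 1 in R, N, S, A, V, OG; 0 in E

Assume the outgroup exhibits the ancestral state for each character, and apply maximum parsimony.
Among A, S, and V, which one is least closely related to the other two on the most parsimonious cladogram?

Character polarity is set by the outgroup: the derived state is whichever differs from the outgroup's state, so for Character 3, Character 6 the derived state is '0', and for the remaining characters it is '1'.
Character 1 (derived state '1') is shared by S and V — a synapomorphy uniting that clade.
Only A, S, and V show the derived state '1' for Character 2, supporting them as a clade.
Character 3: derived state '0' in A, N, S, and V only — synapomorphy for {A, N, S, V}.
Character 4: derived state '1' in A, N, R, S, and V only — synapomorphy for {A, N, R, S, V}.
Character 5 (derived state '1') is unique to R (autapomorphy; uninformative for grouping).
Character 6 (derived state '0') is unique to E (autapomorphy; uninformative for grouping).
Most parsimonious ingroup topology: (((((V,S),A),N),R),E).
S and V share a more recent common ancestor with each other than either does with A, so A is the least closely related of the three.

A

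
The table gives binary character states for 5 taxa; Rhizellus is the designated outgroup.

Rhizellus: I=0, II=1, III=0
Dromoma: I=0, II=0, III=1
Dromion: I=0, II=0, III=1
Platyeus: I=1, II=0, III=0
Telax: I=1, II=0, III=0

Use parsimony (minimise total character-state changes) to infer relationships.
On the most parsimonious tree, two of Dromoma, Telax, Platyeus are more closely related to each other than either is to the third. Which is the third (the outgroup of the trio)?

Dromoma

Character polarity is set by the outgroup: the derived state is whichever differs from the outgroup's state, so for II the derived state is '0', and for the remaining characters it is '1'.
I (derived state '1') is shared by Platyeus and Telax — a synapomorphy uniting that clade.
All ingroup taxa share the derived state '0' for II; it defines the ingroup but does not resolve relationships within it.
Only Dromion and Dromoma show the derived state '1' for III, supporting them as a clade.
Most parsimonious ingroup topology: ((Dromoma,Dromion),(Platyeus,Telax)).
Platyeus and Telax share a more recent common ancestor with each other than either does with Dromoma, so Dromoma is the least closely related of the three.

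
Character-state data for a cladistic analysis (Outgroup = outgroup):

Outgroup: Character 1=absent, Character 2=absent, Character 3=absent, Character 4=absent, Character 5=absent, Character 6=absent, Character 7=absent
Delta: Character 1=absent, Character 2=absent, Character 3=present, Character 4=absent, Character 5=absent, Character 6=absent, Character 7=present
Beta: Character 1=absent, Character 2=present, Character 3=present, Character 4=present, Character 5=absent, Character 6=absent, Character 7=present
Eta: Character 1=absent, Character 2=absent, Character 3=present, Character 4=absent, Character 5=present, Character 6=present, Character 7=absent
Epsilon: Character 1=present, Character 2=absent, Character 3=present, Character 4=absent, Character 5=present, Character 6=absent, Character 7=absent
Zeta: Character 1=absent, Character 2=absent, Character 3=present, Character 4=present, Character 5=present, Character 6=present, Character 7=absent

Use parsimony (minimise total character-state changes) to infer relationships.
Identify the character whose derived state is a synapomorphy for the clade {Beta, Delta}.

The outgroup has state 'absent' for every character, so 'present' is the derived state throughout.
Character 1 (derived state 'present') is unique to Epsilon (autapomorphy; uninformative for grouping).
Character 2 (derived state 'present') is unique to Beta (autapomorphy; uninformative for grouping).
All ingroup taxa share the derived state 'present' for Character 3; it defines the ingroup but does not resolve relationships within it.
Character 4 (state 'present') occurs in Beta and Zeta but conflicts with the nesting implied by the other characters — most parsimoniously interpreted as homoplasy.
Character 5: derived state 'present' in Epsilon, Eta, and Zeta only — synapomorphy for {Epsilon, Eta, Zeta}.
Only Eta and Zeta show the derived state 'present' for Character 6, supporting them as a clade.
Character 7: derived state 'present' in Beta and Delta only — synapomorphy for {Beta, Delta}.
Most parsimonious ingroup topology: ((Delta,Beta),((Eta,Zeta),Epsilon)).
The clade {Beta, Delta} is supported by Character 7: its derived state 'present' occurs in exactly those taxa and in no other taxon (including the outgroup).

Character 7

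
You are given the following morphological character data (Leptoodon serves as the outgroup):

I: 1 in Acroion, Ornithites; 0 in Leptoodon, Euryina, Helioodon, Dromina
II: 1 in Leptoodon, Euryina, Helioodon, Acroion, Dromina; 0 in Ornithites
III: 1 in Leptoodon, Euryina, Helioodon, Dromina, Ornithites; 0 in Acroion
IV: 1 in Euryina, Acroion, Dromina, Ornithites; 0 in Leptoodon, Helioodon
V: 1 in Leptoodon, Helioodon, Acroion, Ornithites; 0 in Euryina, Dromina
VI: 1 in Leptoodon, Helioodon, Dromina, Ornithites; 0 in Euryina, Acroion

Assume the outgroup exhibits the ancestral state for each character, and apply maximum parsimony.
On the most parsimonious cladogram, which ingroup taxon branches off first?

Helioodon

Character polarity is set by the outgroup: the derived state is whichever differs from the outgroup's state, so for II, III, V, VI the derived state is '0', and for the remaining characters it is '1'.
I (derived state '1') is shared by Acroion and Ornithites — a synapomorphy uniting that clade.
II (derived state '0') is unique to Ornithites (autapomorphy; uninformative for grouping).
III (derived state '0') is unique to Acroion (autapomorphy; uninformative for grouping).
IV: derived state '1' in Acroion, Dromina, Euryina, and Ornithites only — synapomorphy for {Acroion, Dromina, Euryina, Ornithites}.
V: derived state '0' in Dromina and Euryina only — synapomorphy for {Dromina, Euryina}.
VI groups Acroion and Euryina, which is incompatible with the clades supported by the remaining characters; treating it as convergent (homoplasy) costs fewer steps than any alternative tree.
Most parsimonious ingroup topology: (((Ornithites,Acroion),(Dromina,Euryina)),Helioodon).
Helioodon is sister to the clade containing all other ingroup taxa, so it is the earliest-diverging (most basal) ingroup lineage.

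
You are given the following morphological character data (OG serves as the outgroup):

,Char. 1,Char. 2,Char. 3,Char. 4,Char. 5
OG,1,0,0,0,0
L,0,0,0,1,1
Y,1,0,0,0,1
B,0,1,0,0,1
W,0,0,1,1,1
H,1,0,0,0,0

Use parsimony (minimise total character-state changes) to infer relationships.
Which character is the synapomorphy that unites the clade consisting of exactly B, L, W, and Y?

Character polarity is set by the outgroup: the derived state is whichever differs from the outgroup's state, so for Char. 1 the derived state is '0', and for the remaining characters it is '1'.
Char. 1 (derived state '0') is shared by B, L, and W — a synapomorphy uniting that clade.
Char. 2: derived state '1' in B only — an autapomorphy, so it tells us nothing about relationships among taxa.
Char. 3: derived state '1' in W only — an autapomorphy, so it tells us nothing about relationships among taxa.
Char. 4 (derived state '1') is shared by L and W — a synapomorphy uniting that clade.
Only B, L, W, and Y show the derived state '1' for Char. 5, supporting them as a clade.
Most parsimonious ingroup topology: ((((L,W),B),Y),H).
The clade {B, L, W, Y} is supported by Char. 5: its derived state '1' occurs in exactly those taxa and in no other taxon (including the outgroup).

Char. 5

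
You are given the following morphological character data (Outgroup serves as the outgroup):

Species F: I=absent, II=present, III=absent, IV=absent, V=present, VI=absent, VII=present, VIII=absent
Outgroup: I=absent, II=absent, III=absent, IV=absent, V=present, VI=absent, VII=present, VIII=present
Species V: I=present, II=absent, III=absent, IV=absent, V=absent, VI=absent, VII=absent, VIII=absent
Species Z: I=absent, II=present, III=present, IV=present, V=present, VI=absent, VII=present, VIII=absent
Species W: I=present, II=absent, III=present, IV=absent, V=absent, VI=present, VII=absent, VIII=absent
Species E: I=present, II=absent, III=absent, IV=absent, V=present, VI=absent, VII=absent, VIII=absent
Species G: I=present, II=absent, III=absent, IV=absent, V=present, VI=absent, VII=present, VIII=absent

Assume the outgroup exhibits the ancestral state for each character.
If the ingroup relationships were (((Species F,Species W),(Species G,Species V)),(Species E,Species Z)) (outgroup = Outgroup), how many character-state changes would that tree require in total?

Map each character onto (((Species F,Species W),(Species G,Species V)),(Species E,Species Z)) (rooted by Outgroup) and count the minimum state changes it requires (Fitch parsimony):
I: 3; II: 2; III: 2; IV: 1; V: 2; VI: 1; VII: 3; VIII: 1.
Total tree length = 15.

15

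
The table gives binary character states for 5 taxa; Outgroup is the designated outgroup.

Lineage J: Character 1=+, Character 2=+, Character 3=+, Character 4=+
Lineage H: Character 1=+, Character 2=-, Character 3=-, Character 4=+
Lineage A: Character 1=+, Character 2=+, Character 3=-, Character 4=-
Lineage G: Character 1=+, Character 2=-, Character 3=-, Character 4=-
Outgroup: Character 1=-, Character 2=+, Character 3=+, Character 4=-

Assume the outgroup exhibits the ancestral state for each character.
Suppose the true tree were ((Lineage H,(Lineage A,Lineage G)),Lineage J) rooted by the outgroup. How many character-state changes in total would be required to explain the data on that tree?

6

Map each character onto ((Lineage H,(Lineage A,Lineage G)),Lineage J) (rooted by Outgroup) and count the minimum state changes it requires (Fitch parsimony):
Character 1: 1; Character 2: 2; Character 3: 1; Character 4: 2.
Total tree length = 6.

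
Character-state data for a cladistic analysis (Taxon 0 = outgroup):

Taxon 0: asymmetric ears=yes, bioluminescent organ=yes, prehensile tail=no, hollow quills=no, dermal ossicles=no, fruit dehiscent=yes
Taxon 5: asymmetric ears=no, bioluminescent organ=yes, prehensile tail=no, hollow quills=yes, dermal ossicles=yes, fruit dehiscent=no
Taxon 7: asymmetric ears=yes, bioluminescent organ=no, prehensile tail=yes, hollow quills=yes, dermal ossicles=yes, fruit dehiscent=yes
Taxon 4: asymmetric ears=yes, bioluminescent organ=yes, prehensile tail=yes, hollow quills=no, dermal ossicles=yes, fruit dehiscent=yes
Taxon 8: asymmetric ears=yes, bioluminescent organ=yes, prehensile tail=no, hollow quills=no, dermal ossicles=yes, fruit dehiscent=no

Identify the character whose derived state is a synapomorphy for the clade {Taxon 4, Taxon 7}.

prehensile tail

Character polarity is set by the outgroup: the derived state is whichever differs from the outgroup's state, so for asymmetric ears, bioluminescent organ, fruit dehiscent the derived state is 'no', and for the remaining characters it is 'yes'.
asymmetric ears: derived state 'no' in Taxon 5 only — an autapomorphy, so it tells us nothing about relationships among taxa.
bioluminescent organ: derived state 'no' in Taxon 7 only — an autapomorphy, so it tells us nothing about relationships among taxa.
Only Taxon 4 and Taxon 7 show the derived state 'yes' for prehensile tail, supporting them as a clade.
hollow quills groups Taxon 5 and Taxon 7, which is incompatible with the clades supported by the remaining characters; treating it as convergent (homoplasy) costs fewer steps than any alternative tree.
All ingroup taxa share the derived state 'yes' for dermal ossicles; it defines the ingroup but does not resolve relationships within it.
fruit dehiscent (derived state 'no') is shared by Taxon 5 and Taxon 8 — a synapomorphy uniting that clade.
Most parsimonious ingroup topology: ((Taxon 5,Taxon 8),(Taxon 7,Taxon 4)).
The clade {Taxon 4, Taxon 7} is supported by prehensile tail: its derived state 'yes' occurs in exactly those taxa and in no other taxon (including the outgroup).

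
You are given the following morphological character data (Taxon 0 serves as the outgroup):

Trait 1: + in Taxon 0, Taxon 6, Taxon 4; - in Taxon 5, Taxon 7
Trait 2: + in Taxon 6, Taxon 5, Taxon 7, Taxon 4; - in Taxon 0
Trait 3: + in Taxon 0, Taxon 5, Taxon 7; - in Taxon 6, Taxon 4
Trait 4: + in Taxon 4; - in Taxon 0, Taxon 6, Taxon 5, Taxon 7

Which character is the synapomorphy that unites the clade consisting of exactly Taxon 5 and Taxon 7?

Trait 1

Character polarity is set by the outgroup: the derived state is whichever differs from the outgroup's state, so for Trait 1, Trait 3 the derived state is '-', and for the remaining characters it is '+'.
Trait 1 (derived state '-') is shared by Taxon 5 and Taxon 7 — a synapomorphy uniting that clade.
Trait 2 (derived state '+') is shared by all ingroup taxa — unites the whole ingroup.
Only Taxon 4 and Taxon 6 show the derived state '-' for Trait 3, supporting them as a clade.
Trait 4: derived state '+' in Taxon 4 only — an autapomorphy, so it tells us nothing about relationships among taxa.
Most parsimonious ingroup topology: ((Taxon 6,Taxon 4),(Taxon 5,Taxon 7)).
The clade {Taxon 5, Taxon 7} is supported by Trait 1: its derived state '-' occurs in exactly those taxa and in no other taxon (including the outgroup).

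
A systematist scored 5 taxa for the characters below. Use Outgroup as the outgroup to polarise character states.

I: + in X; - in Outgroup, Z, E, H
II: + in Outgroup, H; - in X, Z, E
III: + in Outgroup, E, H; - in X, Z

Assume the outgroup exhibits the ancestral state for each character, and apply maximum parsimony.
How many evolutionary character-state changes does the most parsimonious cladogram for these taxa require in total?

Character polarity is set by the outgroup: the derived state is whichever differs from the outgroup's state, so for II, III the derived state is '-', and for the remaining characters it is '+'.
I (derived state '+') is unique to X (autapomorphy; uninformative for grouping).
Only E, X, and Z show the derived state '-' for II, supporting them as a clade.
III: derived state '-' in X and Z only — synapomorphy for {X, Z}.
Most parsimonious ingroup topology: (((X,Z),E),H).
Changes per character on this tree: I: 1; II: 1; III: 1.
Total = 3.

3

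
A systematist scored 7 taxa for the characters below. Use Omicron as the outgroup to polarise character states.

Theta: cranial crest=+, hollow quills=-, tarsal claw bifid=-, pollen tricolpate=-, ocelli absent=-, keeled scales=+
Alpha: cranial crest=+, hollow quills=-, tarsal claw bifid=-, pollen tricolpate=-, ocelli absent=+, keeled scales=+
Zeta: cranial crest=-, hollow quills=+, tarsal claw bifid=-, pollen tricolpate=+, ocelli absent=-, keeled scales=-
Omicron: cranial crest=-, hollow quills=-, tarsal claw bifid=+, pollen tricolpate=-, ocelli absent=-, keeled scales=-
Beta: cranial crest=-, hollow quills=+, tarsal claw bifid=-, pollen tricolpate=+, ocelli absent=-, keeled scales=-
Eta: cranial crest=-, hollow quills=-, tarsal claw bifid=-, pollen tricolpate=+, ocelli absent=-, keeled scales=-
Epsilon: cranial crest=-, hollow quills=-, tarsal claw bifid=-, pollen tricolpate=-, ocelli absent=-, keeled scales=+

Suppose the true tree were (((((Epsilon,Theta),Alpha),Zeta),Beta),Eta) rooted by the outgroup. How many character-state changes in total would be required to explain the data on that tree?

Map each character onto (((((Epsilon,Theta),Alpha),Zeta),Beta),Eta) (rooted by Omicron) and count the minimum state changes it requires (Fitch parsimony):
cranial crest: 2; hollow quills: 2; tarsal claw bifid: 1; pollen tricolpate: 2; ocelli absent: 1; keeled scales: 1.
Total tree length = 9.

9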